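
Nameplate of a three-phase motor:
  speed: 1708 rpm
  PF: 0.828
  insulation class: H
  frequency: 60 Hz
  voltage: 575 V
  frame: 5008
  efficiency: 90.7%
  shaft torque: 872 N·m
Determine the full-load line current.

ω = 2π×1708/60 = 178.9 rad/s; P_out = τω = 872 × 178.9 = 156001 W
P_in = P_out / η = 156001 / 0.907 = 171997 W
I_L = P_in / (√3·V_L·cosφ) = 171997 / (1.732 × 575 × 0.828) = 209 A

209 A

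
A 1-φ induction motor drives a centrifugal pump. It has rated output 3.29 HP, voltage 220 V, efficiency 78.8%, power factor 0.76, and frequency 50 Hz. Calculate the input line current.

P_out = 3.29 × 746 = 2454 W
P_in = P_out / η = 2454 / 0.788 = 3114 W
I = P_in / (V·cosφ) = 3114 / (220 × 0.76) = 18.6 A

18.6 A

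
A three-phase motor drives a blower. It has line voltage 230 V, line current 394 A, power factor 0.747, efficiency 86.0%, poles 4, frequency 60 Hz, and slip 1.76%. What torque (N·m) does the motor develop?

545 N·m

P_in = √3·V·I·cosφ = 1.732 × 230 × 394 × 0.747 = 117245 W
P_out = η·P_in = 0.86 × 117245 = 100831 W
n_s = 120×60/4 = 1800 rpm; n = 1800×(1−0.0176) = 1768 rpm
ω = 2π×1768/60 = 185.1 rad/s
τ = P_out/ω = 100831/185.1 = 545 N·m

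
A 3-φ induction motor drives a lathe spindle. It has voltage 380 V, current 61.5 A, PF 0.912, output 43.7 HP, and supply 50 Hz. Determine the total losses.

P_in = √3·V·I·cosφ = 1.732×380×61.5×0.912 = 36915 W
P_out = 43.7×746 = 32600 W
Losses = P_in − P_out = 36915 − 32600 = 4315 W

4320 W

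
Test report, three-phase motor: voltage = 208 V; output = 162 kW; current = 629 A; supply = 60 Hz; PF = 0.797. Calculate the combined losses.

18600 W

P_in = √3·V·I·cosφ = 1.732×208×629×0.797 = 180601 W
P_out = 162000 W
Losses = P_in − P_out = 180601 − 162000 = 18601 W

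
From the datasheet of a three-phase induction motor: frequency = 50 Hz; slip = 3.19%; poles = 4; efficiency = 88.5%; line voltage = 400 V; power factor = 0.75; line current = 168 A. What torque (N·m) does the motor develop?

P_in = √3·V·I·cosφ = 1.732 × 400 × 168 × 0.75 = 87293 W
P_out = η·P_in = 0.885 × 87293 = 77254 W
n_s = 120×50/4 = 1500 rpm; n = 1500×(1−0.0319) = 1452 rpm
ω = 2π×1452/60 = 152.1 rad/s
τ = P_out/ω = 77254/152.1 = 508 N·m

508 N·m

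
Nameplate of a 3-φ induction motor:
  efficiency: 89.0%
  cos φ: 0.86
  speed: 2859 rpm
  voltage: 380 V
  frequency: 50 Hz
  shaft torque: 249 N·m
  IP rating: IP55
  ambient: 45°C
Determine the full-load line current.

148 A

ω = 2π×2859/60 = 299.4 rad/s; P_out = τω = 249 × 299.4 = 74551 W
P_in = P_out / η = 74551 / 0.890 = 83765 W
I_L = P_in / (√3·V_L·cosφ) = 83765 / (1.732 × 380 × 0.86) = 148 A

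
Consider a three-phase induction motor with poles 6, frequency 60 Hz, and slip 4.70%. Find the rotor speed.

n_s = 120f/p = 120×60/6 = 1200 rpm
n = n_s(1 − s) = 1200 × (1 − 0.047) = 1144 rpm

1144 rpm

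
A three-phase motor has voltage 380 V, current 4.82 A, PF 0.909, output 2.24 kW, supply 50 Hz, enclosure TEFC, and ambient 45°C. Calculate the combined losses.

P_in = √3·V·I·cosφ = 1.732×380×4.82×0.909 = 2884 W
P_out = 2240 W
Losses = P_in − P_out = 2884 − 2240 = 644 W

644 W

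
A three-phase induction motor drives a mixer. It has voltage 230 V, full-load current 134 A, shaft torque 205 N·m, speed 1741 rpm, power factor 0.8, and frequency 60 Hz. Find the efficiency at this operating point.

87.5 %

ω = 2π × 1741/60 = 182.3 rad/s; P_out = τω = 205 × 182.3 = 37372 W
P_in = √3·V_L·I_L·cosφ = 1.732 × 230 × 134 × 0.8 = 42704 W
η = P_out / P_in = 37372 / 42704 = 0.875 = 87.5%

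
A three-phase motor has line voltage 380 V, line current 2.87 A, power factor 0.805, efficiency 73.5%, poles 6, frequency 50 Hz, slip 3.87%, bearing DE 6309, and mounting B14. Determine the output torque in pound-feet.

P_in = √3·V·I·cosφ = 1.732 × 380 × 2.87 × 0.805 = 1521 W
P_out = η·P_in = 0.735 × 1521 = 1118 W
n_s = 120×50/6 = 1000 rpm; n = 1000×(1−0.0387) = 961 rpm
ω = 2π×961/60 = 100.6 rad/s
τ = P_out/ω = 1118/100.6 = 11.11 N·m
In lb·ft: 11.11/1.356 = 8.19 lb·ft

8.19 lb·ft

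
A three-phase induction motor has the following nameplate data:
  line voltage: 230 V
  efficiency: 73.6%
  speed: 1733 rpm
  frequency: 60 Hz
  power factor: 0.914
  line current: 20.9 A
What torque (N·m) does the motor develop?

P_in = √3·V·I·cosφ = 1.732 × 230 × 20.9 × 0.914 = 7610 W
P_out = η·P_in = 0.736 × 7610 = 5601 W
n = 1733 rpm
ω = 2π×1733/60 = 181.5 rad/s
τ = P_out/ω = 5601/181.5 = 30.9 N·m

30.9 N·m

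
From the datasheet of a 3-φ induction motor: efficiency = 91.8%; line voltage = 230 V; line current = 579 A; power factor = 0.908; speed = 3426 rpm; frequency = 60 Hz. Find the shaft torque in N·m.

P_in = √3·V·I·cosφ = 1.732 × 230 × 579 × 0.908 = 209431 W
P_out = η·P_in = 0.918 × 209431 = 192258 W
n = 3426 rpm
ω = 2π×3426/60 = 358.8 rad/s
τ = P_out/ω = 192258/358.8 = 536 N·m

536 N·m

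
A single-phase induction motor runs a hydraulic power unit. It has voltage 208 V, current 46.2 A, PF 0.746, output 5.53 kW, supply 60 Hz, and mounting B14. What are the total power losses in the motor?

1.64 kW

P_in = V·I·cosφ = 208×46.2×0.746 = 7169 W
P_out = 5530 W
Losses = P_in − P_out = 7169 − 5530 = 1639 W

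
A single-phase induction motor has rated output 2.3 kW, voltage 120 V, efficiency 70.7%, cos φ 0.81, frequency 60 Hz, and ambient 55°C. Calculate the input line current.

P_out = 2.3 kW = 2300 W
P_in = P_out / η = 2300 / 0.707 = 3253 W
I = P_in / (V·cosφ) = 3253 / (120 × 0.81) = 33.5 A

33.5 A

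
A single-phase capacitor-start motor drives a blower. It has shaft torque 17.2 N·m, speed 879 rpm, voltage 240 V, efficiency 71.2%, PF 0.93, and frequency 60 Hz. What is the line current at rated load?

9.96 A

ω = 2π×879/60 = 92.05 rad/s; P_out = τω = 17.2 × 92.05 = 1583 W
P_in = P_out / η = 1583 / 0.712 = 2223 W
I = P_in / (V·cosφ) = 2223 / (240 × 0.93) = 9.96 A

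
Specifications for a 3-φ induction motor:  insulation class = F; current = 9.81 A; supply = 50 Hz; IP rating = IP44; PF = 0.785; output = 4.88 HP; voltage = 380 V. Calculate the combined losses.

P_in = √3·V·I·cosφ = 1.732×380×9.81×0.785 = 5068 W
P_out = 4.88×746 = 3640 W
Losses = P_in − P_out = 5068 − 3640 = 1428 W

1.43 kW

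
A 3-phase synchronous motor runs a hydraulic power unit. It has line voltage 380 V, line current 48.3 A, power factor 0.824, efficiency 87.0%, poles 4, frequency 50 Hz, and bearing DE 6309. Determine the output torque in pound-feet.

107 lb·ft

P_in = √3·V·I·cosφ = 1.732 × 380 × 48.3 × 0.824 = 26194 W
P_out = η·P_in = 0.87 × 26194 = 22789 W
n = n_s = 120×50/4 = 1500 rpm (synchronous)
ω = 2π×1500/60 = 157.1 rad/s
τ = P_out/ω = 22789/157.1 = 145.1 N·m
In lb·ft: 145.1/1.356 = 107 lb·ft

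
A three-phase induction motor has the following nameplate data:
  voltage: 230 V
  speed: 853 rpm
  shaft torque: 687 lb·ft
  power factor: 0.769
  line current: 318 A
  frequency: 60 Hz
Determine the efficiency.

85.4 %

τ = 687 lb·ft × 1.356 = 931.6 N·m
ω = 2π × 853/60 = 89.33 rad/s; P_out = τω = 931.6 × 89.33 = 83220 W
P_in = √3·V_L·I_L·cosφ = 1.732 × 230 × 318 × 0.769 = 97416 W
η = P_out / P_in = 83220 / 97416 = 0.854 = 85.4%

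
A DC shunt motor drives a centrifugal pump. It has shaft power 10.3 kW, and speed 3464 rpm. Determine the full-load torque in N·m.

ω = 2π × 3464/60 = 362.7 rad/s
τ = P/ω = 10300/362.7 = 28.4 N·m

28.4 N·m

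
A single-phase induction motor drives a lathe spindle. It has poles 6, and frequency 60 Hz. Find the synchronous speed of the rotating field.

n_s = 120f/p = 120×60/6 = 1200 rpm

1200 rpm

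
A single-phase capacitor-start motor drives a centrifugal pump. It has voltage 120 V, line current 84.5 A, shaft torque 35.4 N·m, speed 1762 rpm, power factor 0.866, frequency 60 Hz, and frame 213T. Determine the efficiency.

74.4 %

ω = 2π × 1762/60 = 184.5 rad/s; P_out = τω = 35.4 × 184.5 = 6531 W
P_in = V·I·cosφ = 120 × 84.5 × 0.866 = 8781 W
η = P_out / P_in = 6531 / 8781 = 0.744 = 74.4%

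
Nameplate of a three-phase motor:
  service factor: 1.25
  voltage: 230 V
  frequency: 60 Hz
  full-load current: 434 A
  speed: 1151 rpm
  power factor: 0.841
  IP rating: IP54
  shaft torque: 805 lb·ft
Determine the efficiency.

τ = 805 lb·ft × 1.356 = 1092 N·m
ω = 2π × 1151/60 = 120.5 rad/s; P_out = τω = 1092 × 120.5 = 131586 W
P_in = √3·V_L·I_L·cosφ = 1.732 × 230 × 434 × 0.841 = 145399 W
η = P_out / P_in = 131586 / 145399 = 0.905 = 90.5%

90.5 %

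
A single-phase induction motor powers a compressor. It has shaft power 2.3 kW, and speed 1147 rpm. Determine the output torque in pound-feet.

ω = 2π × 1147/60 = 120.1 rad/s
τ = P/ω = 2300/120.1 = 19.15 N·m
In lb·ft: 19.15/1.356 = 14.1 lb·ft

14.1 lb·ft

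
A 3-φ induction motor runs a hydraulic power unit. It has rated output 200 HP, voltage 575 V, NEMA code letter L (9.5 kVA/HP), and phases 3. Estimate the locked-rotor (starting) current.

1910 A

S_LR = 9.5 × 200 = 1900 kVA
I_LR = S_LR/(√3·V_L) = 1900000/(1.732×575) = 1910 A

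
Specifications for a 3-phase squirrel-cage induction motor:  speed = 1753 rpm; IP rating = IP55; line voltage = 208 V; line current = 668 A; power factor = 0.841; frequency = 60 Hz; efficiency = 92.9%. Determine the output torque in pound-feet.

755 lb·ft

P_in = √3·V·I·cosφ = 1.732 × 208 × 668 × 0.841 = 202387 W
P_out = η·P_in = 0.929 × 202387 = 188018 W
n = 1753 rpm
ω = 2π×1753/60 = 183.6 rad/s
τ = P_out/ω = 188018/183.6 = 1024 N·m
In lb·ft: 1024/1.356 = 755 lb·ft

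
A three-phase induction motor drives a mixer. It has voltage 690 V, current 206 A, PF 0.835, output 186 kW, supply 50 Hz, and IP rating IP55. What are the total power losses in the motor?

P_in = √3·V·I·cosφ = 1.732×690×206×0.835 = 205566 W
P_out = 186000 W
Losses = P_in − P_out = 205566 − 186000 = 19566 W

19600 W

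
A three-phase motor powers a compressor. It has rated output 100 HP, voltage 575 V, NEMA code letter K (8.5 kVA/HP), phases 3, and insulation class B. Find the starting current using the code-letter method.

S_LR = 8.5 × 100 = 850 kVA
I_LR = S_LR/(√3·V_L) = 850000/(1.732×575) = 853 A

853 A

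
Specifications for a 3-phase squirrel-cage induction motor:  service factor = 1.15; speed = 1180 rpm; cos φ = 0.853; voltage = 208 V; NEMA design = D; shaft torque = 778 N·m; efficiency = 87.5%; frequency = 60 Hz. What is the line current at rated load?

358 A

ω = 2π×1180/60 = 123.6 rad/s; P_out = τω = 778 × 123.6 = 96161 W
P_in = P_out / η = 96161 / 0.875 = 109898 W
I_L = P_in / (√3·V_L·cosφ) = 109898 / (1.732 × 208 × 0.853) = 358 A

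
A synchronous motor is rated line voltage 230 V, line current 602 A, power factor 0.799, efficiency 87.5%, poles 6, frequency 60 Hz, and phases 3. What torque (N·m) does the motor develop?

1330 N·m

P_in = √3·V·I·cosφ = 1.732 × 230 × 602 × 0.799 = 191610 W
P_out = η·P_in = 0.875 × 191610 = 167659 W
n = n_s = 120×60/6 = 1200 rpm (synchronous)
ω = 2π×1200/60 = 125.7 rad/s
τ = P_out/ω = 167659/125.7 = 1330 N·m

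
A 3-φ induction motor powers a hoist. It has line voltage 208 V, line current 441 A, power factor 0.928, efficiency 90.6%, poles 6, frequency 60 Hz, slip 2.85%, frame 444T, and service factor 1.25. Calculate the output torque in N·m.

P_in = √3·V·I·cosφ = 1.732 × 208 × 441 × 0.928 = 147434 W
P_out = η·P_in = 0.906 × 147434 = 133575 W
n_s = 120×60/6 = 1200 rpm; n = 1200×(1−0.0285) = 1166 rpm
ω = 2π×1166/60 = 122.1 rad/s
τ = P_out/ω = 133575/122.1 = 1090 N·m

1090 N·m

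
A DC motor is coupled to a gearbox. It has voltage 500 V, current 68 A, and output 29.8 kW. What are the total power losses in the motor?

4.2 kW

P_in = V·I = 500×68 = 34000 W
P_out = 29800 W
Losses = P_in − P_out = 34000 − 29800 = 4200 W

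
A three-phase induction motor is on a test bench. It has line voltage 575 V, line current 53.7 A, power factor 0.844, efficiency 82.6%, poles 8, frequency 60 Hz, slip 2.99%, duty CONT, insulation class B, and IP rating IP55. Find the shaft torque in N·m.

408 N·m

P_in = √3·V·I·cosφ = 1.732 × 575 × 53.7 × 0.844 = 45137 W
P_out = η·P_in = 0.826 × 45137 = 37283 W
n_s = 120×60/8 = 900 rpm; n = 900×(1−0.0299) = 873 rpm
ω = 2π×873/60 = 91.42 rad/s
τ = P_out/ω = 37283/91.42 = 408 N·m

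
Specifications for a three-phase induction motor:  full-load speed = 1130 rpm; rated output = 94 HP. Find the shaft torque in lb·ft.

P_out = 94 × 746 = 70124 W
ω = 2π × 1130/60 = 118.3 rad/s
τ = P_out/ω = 70124/118.3 = 592.8 N·m
In lb·ft: 592.8/1.356 = 437 lb·ft

437 lb·ft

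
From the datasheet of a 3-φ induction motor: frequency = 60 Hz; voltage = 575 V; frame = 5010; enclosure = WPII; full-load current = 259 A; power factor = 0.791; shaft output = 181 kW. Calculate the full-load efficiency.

P_out = 181 kW = 181000 W
P_in = √3·V_L·I_L·cosφ = 1.732 × 575 × 259 × 0.791 = 204029 W
η = P_out / P_in = 181000 / 204029 = 0.887 = 88.7%

88.7 %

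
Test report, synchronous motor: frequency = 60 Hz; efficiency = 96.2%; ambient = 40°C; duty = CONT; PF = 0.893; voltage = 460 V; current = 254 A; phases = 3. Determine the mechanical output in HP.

233 HP

P_in = √3·V·I·cosφ = 1.732 × 460 × 254 × 0.893 = 180714 W
P_out = η·P_in = 0.962 × 180714 = 173847 W
= 173847/746 = 233 HP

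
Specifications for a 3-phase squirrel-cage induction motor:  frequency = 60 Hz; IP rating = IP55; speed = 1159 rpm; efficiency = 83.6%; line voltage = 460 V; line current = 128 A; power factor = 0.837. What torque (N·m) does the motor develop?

P_in = √3·V·I·cosφ = 1.732 × 460 × 128 × 0.837 = 85357 W
P_out = η·P_in = 0.836 × 85357 = 71358 W
n = 1159 rpm
ω = 2π×1159/60 = 121.4 rad/s
τ = P_out/ω = 71358/121.4 = 588 N·m

588 N·m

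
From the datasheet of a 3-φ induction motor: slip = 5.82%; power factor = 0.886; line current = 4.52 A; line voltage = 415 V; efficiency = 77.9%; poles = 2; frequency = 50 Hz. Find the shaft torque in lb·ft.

P_in = √3·V·I·cosφ = 1.732 × 415 × 4.52 × 0.886 = 2879 W
P_out = η·P_in = 0.779 × 2879 = 2243 W
n_s = 120×50/2 = 3000 rpm; n = 3000×(1−0.0582) = 2825 rpm
ω = 2π×2825/60 = 295.8 rad/s
τ = P_out/ω = 2243/295.8 = 7.583 N·m
In lb·ft: 7.583/1.356 = 5.59 lb·ft

5.59 lb·ft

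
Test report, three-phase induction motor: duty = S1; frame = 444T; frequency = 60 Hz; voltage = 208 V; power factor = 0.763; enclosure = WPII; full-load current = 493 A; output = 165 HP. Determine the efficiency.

90.8 %

P_out = 165 × 746 = 123090 W
P_in = √3·V_L·I_L·cosφ = 1.732 × 208 × 493 × 0.763 = 135514 W
η = P_out / P_in = 123090 / 135514 = 0.908 = 90.8%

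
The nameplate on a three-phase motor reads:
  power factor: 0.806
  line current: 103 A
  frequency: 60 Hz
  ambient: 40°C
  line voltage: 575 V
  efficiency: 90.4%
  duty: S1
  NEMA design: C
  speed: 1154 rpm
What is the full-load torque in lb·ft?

P_in = √3·V·I·cosφ = 1.732 × 575 × 103 × 0.806 = 82678 W
P_out = η·P_in = 0.904 × 82678 = 74741 W
n = 1154 rpm
ω = 2π×1154/60 = 120.8 rad/s
τ = P_out/ω = 74741/120.8 = 618.7 N·m
In lb·ft: 618.7/1.356 = 456 lb·ft

456 lb·ft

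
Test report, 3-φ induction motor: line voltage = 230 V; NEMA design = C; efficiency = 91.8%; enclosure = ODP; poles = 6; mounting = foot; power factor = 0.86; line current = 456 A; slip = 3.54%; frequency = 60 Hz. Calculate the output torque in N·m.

1180 N·m

P_in = √3·V·I·cosφ = 1.732 × 230 × 456 × 0.86 = 156221 W
P_out = η·P_in = 0.918 × 156221 = 143411 W
n_s = 120×60/6 = 1200 rpm; n = 1200×(1−0.0354) = 1158 rpm
ω = 2π×1158/60 = 121.3 rad/s
τ = P_out/ω = 143411/121.3 = 1180 N·m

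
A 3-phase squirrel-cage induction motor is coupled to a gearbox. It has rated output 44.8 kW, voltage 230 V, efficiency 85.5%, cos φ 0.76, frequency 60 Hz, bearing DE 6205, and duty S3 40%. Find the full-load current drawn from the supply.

173 A

P_out = 44.8 kW = 44800 W
P_in = P_out / η = 44800 / 0.855 = 52398 W
I_L = P_in / (√3·V_L·cosφ) = 52398 / (1.732 × 230 × 0.76) = 173 A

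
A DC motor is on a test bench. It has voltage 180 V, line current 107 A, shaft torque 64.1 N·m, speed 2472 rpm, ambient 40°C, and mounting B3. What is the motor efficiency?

ω = 2π × 2472/60 = 258.9 rad/s; P_out = τω = 64.1 × 258.9 = 16595 W
P_in = V·I = 180 × 107 = 19260 W
η = P_out / P_in = 16595 / 19260 = 0.862 = 86.2%

86.2 %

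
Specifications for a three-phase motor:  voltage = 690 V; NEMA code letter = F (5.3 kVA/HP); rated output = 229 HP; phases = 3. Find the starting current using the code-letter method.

1020 A

S_LR = 5.3 × 229 = 1213.7 kVA
I_LR = S_LR/(√3·V_L) = 1213700/(1.732×690) = 1020 A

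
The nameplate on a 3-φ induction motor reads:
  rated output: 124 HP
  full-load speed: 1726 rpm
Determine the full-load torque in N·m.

512 N·m

P_out = 124 × 746 = 92504 W
ω = 2π × 1726/60 = 180.7 rad/s
τ = P_out/ω = 92504/180.7 = 512 N·m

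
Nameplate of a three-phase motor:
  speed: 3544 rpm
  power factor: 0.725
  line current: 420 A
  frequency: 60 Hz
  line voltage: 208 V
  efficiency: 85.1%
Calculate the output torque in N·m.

P_in = √3·V·I·cosφ = 1.732 × 208 × 420 × 0.725 = 109698 W
P_out = η·P_in = 0.851 × 109698 = 93353 W
n = 3544 rpm
ω = 2π×3544/60 = 371.1 rad/s
τ = P_out/ω = 93353/371.1 = 252 N·m

252 N·m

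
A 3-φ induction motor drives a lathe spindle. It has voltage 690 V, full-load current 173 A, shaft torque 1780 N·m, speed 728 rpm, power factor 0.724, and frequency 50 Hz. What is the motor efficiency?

90.7 %

ω = 2π × 728/60 = 76.24 rad/s; P_out = τω = 1780 × 76.24 = 135707 W
P_in = √3·V_L·I_L·cosφ = 1.732 × 690 × 173 × 0.724 = 149686 W
η = P_out / P_in = 135707 / 149686 = 0.907 = 90.7%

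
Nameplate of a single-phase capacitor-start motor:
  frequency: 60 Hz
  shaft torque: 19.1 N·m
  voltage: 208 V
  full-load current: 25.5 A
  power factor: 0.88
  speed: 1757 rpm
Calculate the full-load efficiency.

ω = 2π × 1757/60 = 184 rad/s; P_out = τω = 19.1 × 184 = 3514 W
P_in = V·I·cosφ = 208 × 25.5 × 0.88 = 4668 W
η = P_out / P_in = 3514 / 4668 = 0.753 = 75.3%

75.3 %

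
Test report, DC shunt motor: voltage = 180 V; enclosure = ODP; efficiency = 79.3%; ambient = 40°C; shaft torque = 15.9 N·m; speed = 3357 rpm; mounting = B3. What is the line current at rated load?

ω = 2π×3357/60 = 351.5 rad/s; P_out = τω = 15.9 × 351.5 = 5589 W
P_in = P_out / η = 5589 / 0.793 = 7048 W
I = P_in / V = 7048 / 180 = 39.2 A

39.2 A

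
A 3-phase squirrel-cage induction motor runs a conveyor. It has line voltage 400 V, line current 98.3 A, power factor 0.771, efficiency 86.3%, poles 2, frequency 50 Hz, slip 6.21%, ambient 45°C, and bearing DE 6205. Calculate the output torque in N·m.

P_in = √3·V·I·cosφ = 1.732 × 400 × 98.3 × 0.771 = 52507 W
P_out = η·P_in = 0.863 × 52507 = 45314 W
n_s = 120×50/2 = 3000 rpm; n = 3000×(1−0.0621) = 2814 rpm
ω = 2π×2814/60 = 294.7 rad/s
τ = P_out/ω = 45314/294.7 = 154 N·m

154 N·m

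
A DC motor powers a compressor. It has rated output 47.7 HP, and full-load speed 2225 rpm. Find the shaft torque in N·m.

153 N·m

P_out = 47.7 × 746 = 35584 W
ω = 2π × 2225/60 = 233 rad/s
τ = P_out/ω = 35584/233 = 153 N·m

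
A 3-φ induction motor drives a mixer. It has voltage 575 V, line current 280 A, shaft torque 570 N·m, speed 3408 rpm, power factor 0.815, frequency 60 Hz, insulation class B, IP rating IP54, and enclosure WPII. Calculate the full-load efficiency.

89.5 %

ω = 2π × 3408/60 = 356.9 rad/s; P_out = τω = 570 × 356.9 = 203433 W
P_in = √3·V_L·I_L·cosφ = 1.732 × 575 × 280 × 0.815 = 227264 W
η = P_out / P_in = 203433 / 227264 = 0.895 = 89.5%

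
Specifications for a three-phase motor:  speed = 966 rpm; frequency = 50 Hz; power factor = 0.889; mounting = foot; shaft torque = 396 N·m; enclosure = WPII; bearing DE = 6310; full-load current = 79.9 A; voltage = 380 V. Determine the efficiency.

85.7 %

ω = 2π × 966/60 = 101.2 rad/s; P_out = τω = 396 × 101.2 = 40075 W
P_in = √3·V_L·I_L·cosφ = 1.732 × 380 × 79.9 × 0.889 = 46750 W
η = P_out / P_in = 40075 / 46750 = 0.857 = 85.7%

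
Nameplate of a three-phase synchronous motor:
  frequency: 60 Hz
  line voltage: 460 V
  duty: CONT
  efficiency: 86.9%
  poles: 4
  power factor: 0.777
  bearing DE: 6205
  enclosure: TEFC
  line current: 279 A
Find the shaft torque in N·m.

P_in = √3·V·I·cosφ = 1.732 × 460 × 279 × 0.777 = 172715 W
P_out = η·P_in = 0.869 × 172715 = 150089 W
n = n_s = 120×60/4 = 1800 rpm (synchronous)
ω = 2π×1800/60 = 188.5 rad/s
τ = P_out/ω = 150089/188.5 = 796 N·m

796 N·m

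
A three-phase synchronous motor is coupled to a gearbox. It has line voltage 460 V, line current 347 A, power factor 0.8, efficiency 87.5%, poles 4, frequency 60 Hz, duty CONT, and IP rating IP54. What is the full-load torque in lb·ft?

757 lb·ft

P_in = √3·V·I·cosφ = 1.732 × 460 × 347 × 0.8 = 221169 W
P_out = η·P_in = 0.875 × 221169 = 193523 W
n = n_s = 120×60/4 = 1800 rpm (synchronous)
ω = 2π×1800/60 = 188.5 rad/s
τ = P_out/ω = 193523/188.5 = 1027 N·m
In lb·ft: 1027/1.356 = 757 lb·ft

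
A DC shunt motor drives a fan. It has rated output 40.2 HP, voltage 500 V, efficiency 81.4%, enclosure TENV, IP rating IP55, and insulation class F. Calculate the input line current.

P_out = 40.2 × 746 = 29989 W
P_in = P_out / η = 29989 / 0.814 = 36842 W
I = P_in / V = 36842 / 500 = 73.7 A

73.7 A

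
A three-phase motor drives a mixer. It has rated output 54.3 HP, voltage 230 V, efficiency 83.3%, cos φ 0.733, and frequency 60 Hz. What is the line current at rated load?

P_out = 54.3 × 746 = 40508 W
P_in = P_out / η = 40508 / 0.833 = 48629 W
I_L = P_in / (√3·V_L·cosφ) = 48629 / (1.732 × 230 × 0.733) = 167 A

167 A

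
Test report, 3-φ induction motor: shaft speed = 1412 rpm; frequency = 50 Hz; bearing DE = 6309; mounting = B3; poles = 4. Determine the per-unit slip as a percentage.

n_s = 120f/p = 120×50/4 = 1500 rpm
s = (n_s − n)/n_s = (1500 − 1412)/1500 = 0.0587

5.87 %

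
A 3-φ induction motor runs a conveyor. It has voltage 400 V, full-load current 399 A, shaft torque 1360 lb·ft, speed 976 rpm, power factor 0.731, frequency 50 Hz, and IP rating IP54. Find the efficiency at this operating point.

τ = 1360 lb·ft × 1.356 = 1844 N·m
ω = 2π × 976/60 = 102.2 rad/s; P_out = τω = 1844 × 102.2 = 188457 W
P_in = √3·V_L·I_L·cosφ = 1.732 × 400 × 399 × 0.731 = 202068 W
η = P_out / P_in = 188457 / 202068 = 0.933 = 93.3%

93.3 %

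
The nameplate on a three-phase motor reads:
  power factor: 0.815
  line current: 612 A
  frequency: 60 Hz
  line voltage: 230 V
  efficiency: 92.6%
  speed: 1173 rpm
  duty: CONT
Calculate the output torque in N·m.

1500 N·m

P_in = √3·V·I·cosφ = 1.732 × 230 × 612 × 0.815 = 198694 W
P_out = η·P_in = 0.926 × 198694 = 183991 W
n = 1173 rpm
ω = 2π×1173/60 = 122.8 rad/s
τ = P_out/ω = 183991/122.8 = 1500 N·m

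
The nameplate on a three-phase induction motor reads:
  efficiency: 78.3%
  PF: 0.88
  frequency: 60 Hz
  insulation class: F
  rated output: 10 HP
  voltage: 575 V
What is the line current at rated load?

10.9 A

P_out = 10 × 746 = 7460 W
P_in = P_out / η = 7460 / 0.783 = 9527 W
I_L = P_in / (√3·V_L·cosφ) = 9527 / (1.732 × 575 × 0.88) = 10.9 A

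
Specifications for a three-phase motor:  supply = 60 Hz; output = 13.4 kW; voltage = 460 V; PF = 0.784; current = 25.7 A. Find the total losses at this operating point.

2.65 kW

P_in = √3·V·I·cosφ = 1.732×460×25.7×0.784 = 16053 W
P_out = 13400 W
Losses = P_in − P_out = 16053 − 13400 = 2653 W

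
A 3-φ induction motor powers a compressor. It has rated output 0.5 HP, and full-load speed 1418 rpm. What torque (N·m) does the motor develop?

P_out = 0.5 × 746 = 373 W
ω = 2π × 1418/60 = 148.5 rad/s
τ = P_out/ω = 373/148.5 = 2.51 N·m

2.51 N·m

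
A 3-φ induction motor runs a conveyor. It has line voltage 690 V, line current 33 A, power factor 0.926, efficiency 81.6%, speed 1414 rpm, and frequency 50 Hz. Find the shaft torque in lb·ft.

P_in = √3·V·I·cosφ = 1.732 × 690 × 33 × 0.926 = 36519 W
P_out = η·P_in = 0.816 × 36519 = 29800 W
n = 1414 rpm
ω = 2π×1414/60 = 148.1 rad/s
τ = P_out/ω = 29800/148.1 = 201.2 N·m
In lb·ft: 201.2/1.356 = 148 lb·ft

148 lb·ft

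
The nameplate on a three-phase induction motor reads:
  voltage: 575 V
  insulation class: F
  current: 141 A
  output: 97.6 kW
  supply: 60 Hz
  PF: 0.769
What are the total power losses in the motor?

P_in = √3·V·I·cosφ = 1.732×575×141×0.769 = 107984 W
P_out = 97600 W
Losses = P_in − P_out = 107984 − 97600 = 10384 W

10.4 kW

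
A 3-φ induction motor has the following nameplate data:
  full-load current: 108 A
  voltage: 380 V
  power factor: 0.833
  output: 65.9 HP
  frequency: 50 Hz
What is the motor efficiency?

P_out = 65.9 × 746 = 49161 W
P_in = √3·V_L·I_L·cosφ = 1.732 × 380 × 108 × 0.833 = 59211 W
η = P_out / P_in = 49161 / 59211 = 0.830 = 83.0%

83.0 %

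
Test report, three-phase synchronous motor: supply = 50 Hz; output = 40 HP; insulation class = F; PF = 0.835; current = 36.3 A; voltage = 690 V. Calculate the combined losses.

P_in = √3·V·I·cosφ = 1.732×690×36.3×0.835 = 36223 W
P_out = 40×746 = 29840 W
Losses = P_in − P_out = 36223 − 29840 = 6383 W

6380 W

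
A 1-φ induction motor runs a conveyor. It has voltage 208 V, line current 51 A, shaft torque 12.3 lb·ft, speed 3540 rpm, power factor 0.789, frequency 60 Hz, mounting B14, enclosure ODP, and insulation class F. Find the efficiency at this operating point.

73.9 %

τ = 12.3 lb·ft × 1.356 = 16.68 N·m
ω = 2π × 3540/60 = 370.7 rad/s; P_out = τω = 16.68 × 370.7 = 6183 W
P_in = V·I·cosφ = 208 × 51 × 0.789 = 8370 W
η = P_out / P_in = 6183 / 8370 = 0.739 = 73.9%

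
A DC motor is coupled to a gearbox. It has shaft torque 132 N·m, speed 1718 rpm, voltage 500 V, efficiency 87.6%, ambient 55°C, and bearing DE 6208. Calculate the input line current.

54.2 A

ω = 2π×1718/60 = 179.9 rad/s; P_out = τω = 132 × 179.9 = 23747 W
P_in = P_out / η = 23747 / 0.876 = 27108 W
I = P_in / V = 27108 / 500 = 54.2 A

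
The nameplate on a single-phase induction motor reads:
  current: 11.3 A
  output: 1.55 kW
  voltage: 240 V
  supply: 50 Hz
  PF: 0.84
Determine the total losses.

728 W

P_in = V·I·cosφ = 240×11.3×0.84 = 2278 W
P_out = 1550 W
Losses = P_in − P_out = 2278 − 1550 = 728 W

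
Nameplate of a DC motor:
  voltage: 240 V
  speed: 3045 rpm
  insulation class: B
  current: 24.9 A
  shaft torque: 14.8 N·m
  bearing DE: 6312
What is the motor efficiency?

ω = 2π × 3045/60 = 318.9 rad/s; P_out = τω = 14.8 × 318.9 = 4720 W
P_in = V·I = 240 × 24.9 = 5976 W
η = P_out / P_in = 4720 / 5976 = 0.790 = 79.0%

79.0 %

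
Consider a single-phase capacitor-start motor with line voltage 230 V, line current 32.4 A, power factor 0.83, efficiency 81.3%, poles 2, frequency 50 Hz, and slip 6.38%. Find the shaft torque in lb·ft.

P_in = V·I·cosφ = 230 × 32.4 × 0.83 = 6185 W
P_out = η·P_in = 0.813 × 6185 = 5028 W
n_s = 120×50/2 = 3000 rpm; n = 3000×(1−0.0638) = 2809 rpm
ω = 2π×2809/60 = 294.2 rad/s
τ = P_out/ω = 5028/294.2 = 17.09 N·m
In lb·ft: 17.09/1.356 = 12.6 lb·ft

12.6 lb·ft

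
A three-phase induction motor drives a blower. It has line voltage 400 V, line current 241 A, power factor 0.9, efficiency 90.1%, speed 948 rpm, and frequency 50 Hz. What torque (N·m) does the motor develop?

P_in = √3·V·I·cosφ = 1.732 × 400 × 241 × 0.9 = 150268 W
P_out = η·P_in = 0.901 × 150268 = 135391 W
n = 948 rpm
ω = 2π×948/60 = 99.27 rad/s
τ = P_out/ω = 135391/99.27 = 1360 N·m

1360 N·m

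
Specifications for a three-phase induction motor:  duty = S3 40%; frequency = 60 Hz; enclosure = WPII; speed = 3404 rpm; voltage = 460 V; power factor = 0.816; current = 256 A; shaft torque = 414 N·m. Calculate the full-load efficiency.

88.7 %

ω = 2π × 3404/60 = 356.5 rad/s; P_out = τω = 414 × 356.5 = 147591 W
P_in = √3·V_L·I_L·cosφ = 1.732 × 460 × 256 × 0.816 = 166432 W
η = P_out / P_in = 147591 / 166432 = 0.887 = 88.7%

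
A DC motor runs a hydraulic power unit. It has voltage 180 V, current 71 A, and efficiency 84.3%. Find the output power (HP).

14.4 HP

P_in = V·I = 180 × 71 = 12780 W
P_out = η·P_in = 0.843 × 12780 = 10774 W
= 10774/746 = 14.4 HP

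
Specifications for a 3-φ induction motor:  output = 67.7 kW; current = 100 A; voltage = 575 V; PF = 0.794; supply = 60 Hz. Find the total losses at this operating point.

P_in = √3·V·I·cosφ = 1.732×575×100×0.794 = 79074 W
P_out = 67700 W
Losses = P_in − P_out = 79074 − 67700 = 11374 W

11.4 kW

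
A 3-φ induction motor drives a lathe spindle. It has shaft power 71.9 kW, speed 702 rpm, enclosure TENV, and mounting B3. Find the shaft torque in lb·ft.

721 lb·ft

ω = 2π × 702/60 = 73.51 rad/s
τ = P/ω = 71900/73.51 = 978.1 N·m
In lb·ft: 978.1/1.356 = 721 lb·ft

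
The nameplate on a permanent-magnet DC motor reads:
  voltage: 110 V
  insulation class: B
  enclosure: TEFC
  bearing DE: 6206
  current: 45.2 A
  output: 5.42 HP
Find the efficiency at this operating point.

81.3 %

P_out = 5.42 × 746 = 4043 W
P_in = V·I = 110 × 45.2 = 4972 W
η = P_out / P_in = 4043 / 4972 = 0.813 = 81.3%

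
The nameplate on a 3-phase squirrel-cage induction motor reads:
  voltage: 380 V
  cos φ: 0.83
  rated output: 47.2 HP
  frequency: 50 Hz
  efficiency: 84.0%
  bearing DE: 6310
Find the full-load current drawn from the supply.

76.7 A

P_out = 47.2 × 746 = 35211 W
P_in = P_out / η = 35211 / 0.840 = 41918 W
I_L = P_in / (√3·V_L·cosφ) = 41918 / (1.732 × 380 × 0.83) = 76.7 A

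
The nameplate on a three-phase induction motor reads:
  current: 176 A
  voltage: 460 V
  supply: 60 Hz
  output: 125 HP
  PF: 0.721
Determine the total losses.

7850 W

P_in = √3·V·I·cosφ = 1.732×460×176×0.721 = 101101 W
P_out = 125×746 = 93250 W
Losses = P_in − P_out = 101101 − 93250 = 7851 W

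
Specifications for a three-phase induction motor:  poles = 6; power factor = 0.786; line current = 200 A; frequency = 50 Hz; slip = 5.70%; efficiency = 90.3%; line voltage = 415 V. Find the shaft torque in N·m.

P_in = √3·V·I·cosφ = 1.732 × 415 × 200 × 0.786 = 112992 W
P_out = η·P_in = 0.903 × 112992 = 102032 W
n_s = 120×50/6 = 1000 rpm; n = 1000×(1−0.057) = 943 rpm
ω = 2π×943/60 = 98.75 rad/s
τ = P_out/ω = 102032/98.75 = 1030 N·m

1030 N·m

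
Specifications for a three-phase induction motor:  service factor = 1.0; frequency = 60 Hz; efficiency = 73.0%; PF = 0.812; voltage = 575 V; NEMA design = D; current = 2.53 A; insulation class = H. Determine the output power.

1.49 kW

P_in = √3·V·I·cosφ = 1.732 × 575 × 2.53 × 0.812 = 2046 W
P_out = η·P_in = 0.73 × 2046 = 1494 W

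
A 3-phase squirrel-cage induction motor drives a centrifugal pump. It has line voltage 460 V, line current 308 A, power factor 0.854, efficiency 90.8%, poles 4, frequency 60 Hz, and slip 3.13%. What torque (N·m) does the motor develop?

P_in = √3·V·I·cosφ = 1.732 × 460 × 308 × 0.854 = 209563 W
P_out = η·P_in = 0.908 × 209563 = 190283 W
n_s = 120×60/4 = 1800 rpm; n = 1800×(1−0.0313) = 1744 rpm
ω = 2π×1744/60 = 182.6 rad/s
τ = P_out/ω = 190283/182.6 = 1040 N·m

1040 N·m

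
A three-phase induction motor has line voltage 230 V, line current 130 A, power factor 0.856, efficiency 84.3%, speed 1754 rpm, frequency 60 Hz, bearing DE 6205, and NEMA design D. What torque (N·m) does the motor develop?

203 N·m

P_in = √3·V·I·cosφ = 1.732 × 230 × 130 × 0.856 = 44330 W
P_out = η·P_in = 0.843 × 44330 = 37370 W
n = 1754 rpm
ω = 2π×1754/60 = 183.7 rad/s
τ = P_out/ω = 37370/183.7 = 203 N·m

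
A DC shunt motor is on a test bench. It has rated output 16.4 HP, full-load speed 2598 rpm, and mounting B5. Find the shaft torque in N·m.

45 N·m

P_out = 16.4 × 746 = 12234 W
ω = 2π × 2598/60 = 272.1 rad/s
τ = P_out/ω = 12234/272.1 = 45 N·m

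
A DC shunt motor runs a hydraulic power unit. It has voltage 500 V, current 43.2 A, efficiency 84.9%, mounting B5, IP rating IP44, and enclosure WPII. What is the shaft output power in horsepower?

24.6 HP

P_in = V·I = 500 × 43.2 = 21600 W
P_out = η·P_in = 0.849 × 21600 = 18338 W
= 18338/746 = 24.6 HP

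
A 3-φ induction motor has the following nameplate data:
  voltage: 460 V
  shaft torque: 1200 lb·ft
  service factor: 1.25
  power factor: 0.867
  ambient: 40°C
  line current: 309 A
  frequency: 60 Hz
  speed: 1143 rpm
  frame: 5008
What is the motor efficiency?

91.2 %

τ = 1200 lb·ft × 1.356 = 1627 N·m
ω = 2π × 1143/60 = 119.7 rad/s; P_out = τω = 1627 × 119.7 = 194752 W
P_in = √3·V_L·I_L·cosφ = 1.732 × 460 × 309 × 0.867 = 213444 W
η = P_out / P_in = 194752 / 213444 = 0.912 = 91.2%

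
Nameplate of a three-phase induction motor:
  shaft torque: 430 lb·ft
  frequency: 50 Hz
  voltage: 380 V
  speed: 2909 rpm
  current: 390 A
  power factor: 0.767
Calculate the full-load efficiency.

90.2 %

τ = 430 lb·ft × 1.356 = 583.1 N·m
ω = 2π × 2909/60 = 304.6 rad/s; P_out = τω = 583.1 × 304.6 = 177612 W
P_in = √3·V_L·I_L·cosφ = 1.732 × 380 × 390 × 0.767 = 196875 W
η = P_out / P_in = 177612 / 196875 = 0.902 = 90.2%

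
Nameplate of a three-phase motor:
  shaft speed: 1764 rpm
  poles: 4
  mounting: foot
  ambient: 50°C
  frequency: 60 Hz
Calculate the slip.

n_s = 120f/p = 120×60/4 = 1800 rpm
s = (n_s − n)/n_s = (1800 − 1764)/1800 = 0.0200

2.0 %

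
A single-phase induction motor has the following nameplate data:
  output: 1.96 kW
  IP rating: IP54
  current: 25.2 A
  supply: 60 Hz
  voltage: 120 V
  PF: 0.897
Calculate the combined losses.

753 W

P_in = V·I·cosφ = 120×25.2×0.897 = 2713 W
P_out = 1960 W
Losses = P_in − P_out = 2713 − 1960 = 753 W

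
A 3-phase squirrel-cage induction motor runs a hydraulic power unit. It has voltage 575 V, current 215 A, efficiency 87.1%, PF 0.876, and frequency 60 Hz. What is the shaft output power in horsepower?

219 HP

P_in = √3·V·I·cosφ = 1.732 × 575 × 215 × 0.876 = 187568 W
P_out = η·P_in = 0.871 × 187568 = 163372 W
= 163372/746 = 219 HP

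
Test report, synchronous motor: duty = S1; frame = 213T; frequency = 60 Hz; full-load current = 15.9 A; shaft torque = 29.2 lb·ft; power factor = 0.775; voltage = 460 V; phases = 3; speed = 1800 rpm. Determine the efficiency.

76.0 %

τ = 29.2 lb·ft × 1.356 = 39.6 N·m
ω = 2π × 1800/60 = 188.5 rad/s; P_out = τω = 39.6 × 188.5 = 7465 W
P_in = √3·V_L·I_L·cosφ = 1.732 × 460 × 15.9 × 0.775 = 9818 W
η = P_out / P_in = 7465 / 9818 = 0.760 = 76.0%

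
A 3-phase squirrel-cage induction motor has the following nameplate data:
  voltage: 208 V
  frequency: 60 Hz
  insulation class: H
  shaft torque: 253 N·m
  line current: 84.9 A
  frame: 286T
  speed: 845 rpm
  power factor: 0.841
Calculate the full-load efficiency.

87.0 %

ω = 2π × 845/60 = 88.49 rad/s; P_out = τω = 253 × 88.49 = 22388 W
P_in = √3·V_L·I_L·cosφ = 1.732 × 208 × 84.9 × 0.841 = 25723 W
η = P_out / P_in = 22388 / 25723 = 0.870 = 87.0%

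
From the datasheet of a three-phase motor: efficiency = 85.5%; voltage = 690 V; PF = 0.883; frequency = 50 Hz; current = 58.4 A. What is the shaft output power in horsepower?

70.6 HP

P_in = √3·V·I·cosφ = 1.732 × 690 × 58.4 × 0.883 = 61627 W
P_out = η·P_in = 0.855 × 61627 = 52691 W
= 52691/746 = 70.6 HP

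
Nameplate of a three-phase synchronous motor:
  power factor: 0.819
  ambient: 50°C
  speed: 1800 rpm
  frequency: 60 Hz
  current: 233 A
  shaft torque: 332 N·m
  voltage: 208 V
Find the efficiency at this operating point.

91.0 %

ω = 2π × 1800/60 = 188.5 rad/s; P_out = τω = 332 × 188.5 = 62582 W
P_in = √3·V_L·I_L·cosφ = 1.732 × 208 × 233 × 0.819 = 68747 W
η = P_out / P_in = 62582 / 68747 = 0.910 = 91.0%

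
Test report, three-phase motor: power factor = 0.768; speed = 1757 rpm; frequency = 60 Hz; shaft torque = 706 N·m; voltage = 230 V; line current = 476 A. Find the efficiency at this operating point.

ω = 2π × 1757/60 = 184 rad/s; P_out = τω = 706 × 184 = 129904 W
P_in = √3·V_L·I_L·cosφ = 1.732 × 230 × 476 × 0.768 = 145628 W
η = P_out / P_in = 129904 / 145628 = 0.892 = 89.2%

89.2 %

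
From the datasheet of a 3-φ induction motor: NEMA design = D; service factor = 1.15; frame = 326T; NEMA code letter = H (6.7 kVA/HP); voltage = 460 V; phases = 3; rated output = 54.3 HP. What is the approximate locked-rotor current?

457 A

S_LR = 6.7 × 54.3 = 363.81 kVA
I_LR = S_LR/(√3·V_L) = 363810/(1.732×460) = 457 A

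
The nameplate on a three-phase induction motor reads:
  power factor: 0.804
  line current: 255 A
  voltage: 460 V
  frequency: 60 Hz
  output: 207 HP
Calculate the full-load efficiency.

94.5 %

P_out = 207 × 746 = 154422 W
P_in = √3·V_L·I_L·cosφ = 1.732 × 460 × 255 × 0.804 = 163344 W
η = P_out / P_in = 154422 / 163344 = 0.945 = 94.5%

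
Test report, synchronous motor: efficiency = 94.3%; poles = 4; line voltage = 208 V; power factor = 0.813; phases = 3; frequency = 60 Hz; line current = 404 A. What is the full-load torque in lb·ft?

437 lb·ft

P_in = √3·V·I·cosφ = 1.732 × 208 × 404 × 0.813 = 118327 W
P_out = η·P_in = 0.943 × 118327 = 111582 W
n = n_s = 120×60/4 = 1800 rpm (synchronous)
ω = 2π×1800/60 = 188.5 rad/s
τ = P_out/ω = 111582/188.5 = 591.9 N·m
In lb·ft: 591.9/1.356 = 437 lb·ft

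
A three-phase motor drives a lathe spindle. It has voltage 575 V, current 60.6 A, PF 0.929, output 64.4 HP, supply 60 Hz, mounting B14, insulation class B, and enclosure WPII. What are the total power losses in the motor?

8.03 kW

P_in = √3·V·I·cosφ = 1.732×575×60.6×0.929 = 56067 W
P_out = 64.4×746 = 48042 W
Losses = P_in − P_out = 56067 − 48042 = 8025 W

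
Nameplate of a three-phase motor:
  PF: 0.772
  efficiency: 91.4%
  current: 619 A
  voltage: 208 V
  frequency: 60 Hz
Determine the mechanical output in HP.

P_in = √3·V·I·cosφ = 1.732 × 208 × 619 × 0.772 = 172155 W
P_out = η·P_in = 0.914 × 172155 = 157350 W
= 157350/746 = 211 HP

211 HP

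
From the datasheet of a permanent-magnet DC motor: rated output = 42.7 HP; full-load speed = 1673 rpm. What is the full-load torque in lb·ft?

P_out = 42.7 × 746 = 31854 W
ω = 2π × 1673/60 = 175.2 rad/s
τ = P_out/ω = 31854/175.2 = 181.8 N·m
In lb·ft: 181.8/1.356 = 134 lb·ft

134 lb·ft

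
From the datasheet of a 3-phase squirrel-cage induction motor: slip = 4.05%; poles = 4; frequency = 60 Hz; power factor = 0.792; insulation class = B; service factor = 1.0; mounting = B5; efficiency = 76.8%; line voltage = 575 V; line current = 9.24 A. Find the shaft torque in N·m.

30.9 N·m

P_in = √3·V·I·cosφ = 1.732 × 575 × 9.24 × 0.792 = 7288 W
P_out = η·P_in = 0.768 × 7288 = 5597 W
n_s = 120×60/4 = 1800 rpm; n = 1800×(1−0.0405) = 1727 rpm
ω = 2π×1727/60 = 180.9 rad/s
τ = P_out/ω = 5597/180.9 = 30.9 N·m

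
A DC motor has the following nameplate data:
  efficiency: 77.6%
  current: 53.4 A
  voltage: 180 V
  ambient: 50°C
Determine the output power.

7.46 kW

P_in = V·I = 180 × 53.4 = 9612 W
P_out = η·P_in = 0.776 × 9612 = 7459 W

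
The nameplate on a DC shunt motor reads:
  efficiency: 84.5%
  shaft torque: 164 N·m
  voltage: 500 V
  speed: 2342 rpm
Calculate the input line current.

95.2 A

ω = 2π×2342/60 = 245.3 rad/s; P_out = τω = 164 × 245.3 = 40229 W
P_in = P_out / η = 40229 / 0.845 = 47608 W
I = P_in / V = 47608 / 500 = 95.2 A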